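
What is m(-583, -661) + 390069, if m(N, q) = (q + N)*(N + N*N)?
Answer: -421706595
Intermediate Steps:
m(N, q) = (N + q)*(N + N²)
m(-583, -661) + 390069 = -583*(-583 - 661 + (-583)² - 583*(-661)) + 390069 = -583*(-583 - 661 + 339889 + 385363) + 390069 = -583*724008 + 390069 = -422096664 + 390069 = -421706595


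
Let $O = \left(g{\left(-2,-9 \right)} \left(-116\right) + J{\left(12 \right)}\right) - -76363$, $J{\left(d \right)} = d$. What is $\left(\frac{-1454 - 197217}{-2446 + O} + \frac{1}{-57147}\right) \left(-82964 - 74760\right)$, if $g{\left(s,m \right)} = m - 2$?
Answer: $\frac{41644736456456}{99947445} \approx 4.1667 \cdot 10^{5}$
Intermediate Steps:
$g{\left(s,m \right)} = -2 + m$
$O = 77651$ ($O = \left(\left(-2 - 9\right) \left(-116\right) + 12\right) - -76363 = \left(\left(-11\right) \left(-116\right) + 12\right) + 76363 = \left(1276 + 12\right) + 76363 = 1288 + 76363 = 77651$)
$\left(\frac{-1454 - 197217}{-2446 + O} + \frac{1}{-57147}\right) \left(-82964 - 74760\right) = \left(\frac{-1454 - 197217}{-2446 + 77651} + \frac{1}{-57147}\right) \left(-82964 - 74760\right) = \left(- \frac{198671}{75205} - \frac{1}{57147}\right) \left(-157724\right) = \left(- \frac{11353526842}{4297740135}\right) \left(-157724\right) = \frac{41644736456456}{99947445}$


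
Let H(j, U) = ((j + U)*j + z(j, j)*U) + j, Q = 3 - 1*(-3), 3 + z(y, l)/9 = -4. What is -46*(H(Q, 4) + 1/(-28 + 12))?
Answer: 68471/8 ≈ 8558.9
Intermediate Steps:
z(y, l) = -63 (z(y, l) = -27 + 9*(-4) = -27 - 36 = -63)
Q = 6 (Q = 3 + 3 = 6)
H(j, U) = j - 63*U + j*(U + j) (H(j, U) = ((j + U)*j - 63*U) + j = ((U + j)*j - 63*U) + j = (j*(U + j) - 63*U) + j = (-63*U + j*(U + j)) + j = j - 63*U + j*(U + j))
-46*(H(Q, 4) + 1/(-28 + 12)) = -46*((6 + 6² - 63*4 + 4*6) + 1/(-28 + 12)) = -46*((6 + 36 - 252 + 24) + 1/(-16)) = -46*(-186 - 1/16) = -46*(-2977/16) = 68471/8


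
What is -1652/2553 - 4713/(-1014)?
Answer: 3452387/862914 ≈ 4.0008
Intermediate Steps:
-1652/2553 - 4713/(-1014) = -1652*1/2553 - 4713*(-1/1014) = -1652/2553 + 1571/338 = 3452387/862914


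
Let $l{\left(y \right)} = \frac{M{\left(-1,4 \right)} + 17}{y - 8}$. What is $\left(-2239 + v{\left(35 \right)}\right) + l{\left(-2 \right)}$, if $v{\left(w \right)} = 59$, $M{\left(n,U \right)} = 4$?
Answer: $- \frac{21821}{10} \approx -2182.1$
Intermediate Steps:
$l{\left(y \right)} = \frac{21}{-8 + y}$ ($l{\left(y \right)} = \frac{4 + 17}{y - 8} = \frac{21}{-8 + y}$)
$\left(-2239 + v{\left(35 \right)}\right) + l{\left(-2 \right)} = \left(-2239 + 59\right) + \frac{21}{-8 - 2} = -2180 + \frac{21}{-10} = -2180 + 21 \left(- \frac{1}{10}\right) = -2180 - \frac{21}{10} = - \frac{21821}{10}$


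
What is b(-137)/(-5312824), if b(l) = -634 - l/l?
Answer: 635/5312824 ≈ 0.00011952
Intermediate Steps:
b(l) = -635 (b(l) = -634 - 1*1 = -634 - 1 = -635)
b(-137)/(-5312824) = -635/(-5312824) = -635*(-1/5312824) = 635/5312824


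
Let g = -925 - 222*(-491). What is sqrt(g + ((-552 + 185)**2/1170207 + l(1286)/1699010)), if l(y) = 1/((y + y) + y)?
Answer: sqrt(2180659832156489618418520702294145)/142045372558890 ≈ 328.75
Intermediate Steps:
g = 108077 (g = -925 + 109002 = 108077)
l(y) = 1/(3*y) (l(y) = 1/(2*y + y) = 1/(3*y))
sqrt(g + ((-552 + 185)**2/1170207 + l(1286)/1699010)) = sqrt(108077 + ((-552 + 185)**2/1170207 + ((1/3)/1286)/1699010)) = sqrt(108077 + ((-367)**2*(1/1170207) + ((1/3)*(1/1286))*(1/1699010))) = sqrt(108077 + (134689*(1/1170207) + (1/3858)*(1/1699010))) = sqrt(108077 + (134689/1170207 + 1/6554780580)) = sqrt(108077 + 294285614236609/2556816706060020) = sqrt(276333373426463018149/2556816706060020) = sqrt(2180659832156489618418520702294145)/142045372558890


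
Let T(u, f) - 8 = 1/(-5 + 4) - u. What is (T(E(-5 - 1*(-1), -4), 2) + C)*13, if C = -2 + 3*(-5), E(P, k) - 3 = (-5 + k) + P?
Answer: 0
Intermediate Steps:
E(P, k) = -2 + P + k (E(P, k) = 3 + ((-5 + k) + P) = 3 + (-5 + P + k) = -2 + P + k)
T(u, f) = 7 - u (T(u, f) = 8 + (1/(-5 + 4) - u) = 8 + (1/(-1) - u) = 8 + (-1 - u) = 7 - u)
C = -17 (C = -2 - 15 = -17)
(T(E(-5 - 1*(-1), -4), 2) + C)*13 = ((7 - (-2 + (-5 - 1*(-1)) - 4)) - 17)*13 = ((7 - (-2 + (-5 + 1) - 4)) - 17)*13 = ((7 - (-2 - 4 - 4)) - 17)*13 = ((7 - 1*(-10)) - 17)*13 = ((7 + 10) - 17)*13 = (17 - 17)*13 = 0*13 = 0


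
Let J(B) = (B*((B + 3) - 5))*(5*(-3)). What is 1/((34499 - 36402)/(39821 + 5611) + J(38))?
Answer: -45432/932266543 ≈ -4.8733e-5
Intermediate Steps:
J(B) = -15*B*(-2 + B) (J(B) = (B*((3 + B) - 5))*(-15) = (B*(-2 + B))*(-15) = -15*B*(-2 + B))
1/((34499 - 36402)/(39821 + 5611) + J(38)) = 1/((34499 - 36402)/(39821 + 5611) + 15*38*(2 - 1*38)) = 1/(-1903/45432 + 15*38*(2 - 38)) = 1/(-1903*1/45432 + 15*38*(-36)) = 1/(-1903/45432 - 20520) = 1/(-932266543/45432) = -45432/932266543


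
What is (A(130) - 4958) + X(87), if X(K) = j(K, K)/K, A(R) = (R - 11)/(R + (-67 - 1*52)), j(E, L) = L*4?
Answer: -54375/11 ≈ -4943.2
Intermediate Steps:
j(E, L) = 4*L
A(R) = (-11 + R)/(-119 + R) (A(R) = (-11 + R)/(R + (-67 - 52)) = (-11 + R)/(R - 119) = (-11 + R)/(-119 + R))
X(K) = 4 (X(K) = (4*K)/K = 4)
(A(130) - 4958) + X(87) = ((-11 + 130)/(-119 + 130) - 4958) + 4 = (119/11 - 4958) + 4 = -54419/11 + 4 = -54375/11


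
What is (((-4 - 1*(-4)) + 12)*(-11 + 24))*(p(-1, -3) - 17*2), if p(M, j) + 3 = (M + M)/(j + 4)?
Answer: -6084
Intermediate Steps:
p(M, j) = -3 + 2*M/(4 + j) (p(M, j) = -3 + (M + M)/(j + 4) = -3 + (2*M)/(4 + j) = -3 + 2*M/(4 + j))
(((-4 - 1*(-4)) + 12)*(-11 + 24))*(p(-1, -3) - 17*2) = (((-4 - 1*(-4)) + 12)*(-11 + 24))*((-12 - 3*(-3) + 2*(-1))/(4 - 3) - 17*2) = (((-4 + 4) + 12)*13)*((-12 + 9 - 2)/1 - 34) = ((0 + 12)*13)*(1*(-5) - 34) = (12*13)*(-5 - 34) = 156*(-39) = -6084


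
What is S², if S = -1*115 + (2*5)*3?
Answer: 7225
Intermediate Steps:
S = -85 (S = -115 + 10*3 = -115 + 30 = -85)
S² = (-85)² = 7225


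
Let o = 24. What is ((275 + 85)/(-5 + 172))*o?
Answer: 8640/167 ≈ 51.737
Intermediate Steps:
((275 + 85)/(-5 + 172))*o = ((275 + 85)/(-5 + 172))*24 = (360/167)*24 = 8640/167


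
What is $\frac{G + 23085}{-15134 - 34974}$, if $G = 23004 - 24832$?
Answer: $- \frac{21257}{50108} \approx -0.42422$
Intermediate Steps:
$G = -1828$
$\frac{G + 23085}{-15134 - 34974} = \frac{-1828 + 23085}{-15134 - 34974} = \frac{21257}{-50108} = 21257 \left(- \frac{1}{50108}\right) = - \frac{21257}{50108}$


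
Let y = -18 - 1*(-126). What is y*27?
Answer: 2916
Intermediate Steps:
y = 108 (y = -18 + 126 = 108)
y*27 = 108*27 = 2916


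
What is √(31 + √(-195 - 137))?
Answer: √(31 + 2*I*√83) ≈ 5.7861 + 1.5745*I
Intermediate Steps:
√(31 + √(-195 - 137)) = √(31 + √(-332)) = √(31 + 2*I*√83)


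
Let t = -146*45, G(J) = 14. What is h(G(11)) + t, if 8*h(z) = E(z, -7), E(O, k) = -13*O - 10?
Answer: -6594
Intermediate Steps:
E(O, k) = -10 - 13*O
h(z) = -5/4 - 13*z/8 (h(z) = (-10 - 13*z)/8 = -5/4 - 13*z/8)
t = -6570
h(G(11)) + t = (-5/4 - 13/8*14) - 6570 = (-5/4 - 91/4) - 6570 = -24 - 6570 = -6594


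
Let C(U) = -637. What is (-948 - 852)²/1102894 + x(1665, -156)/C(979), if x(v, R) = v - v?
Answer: 1620000/551447 ≈ 2.9377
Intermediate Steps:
x(v, R) = 0
(-948 - 852)²/1102894 + x(1665, -156)/C(979) = (-948 - 852)²/1102894 + 0/(-637) = (-1800)²*(1/1102894) + 0*(-1/637) = 3240000*(1/1102894) + 0 = 1620000/551447 + 0 = 1620000/551447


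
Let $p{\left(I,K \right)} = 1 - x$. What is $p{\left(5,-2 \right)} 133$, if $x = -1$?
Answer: $266$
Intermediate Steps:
$p{\left(I,K \right)} = 2$ ($p{\left(I,K \right)} = 1 - -1 = 1 + 1 = 2$)
$p{\left(5,-2 \right)} 133 = 2 \cdot 133 = 266$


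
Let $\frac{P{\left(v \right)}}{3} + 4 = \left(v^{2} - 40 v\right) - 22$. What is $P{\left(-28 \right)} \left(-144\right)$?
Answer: $-811296$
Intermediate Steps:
$P{\left(v \right)} = -78 - 120 v + 3 v^{2}$ ($P{\left(v \right)} = -12 + 3 \left(\left(v^{2} - 40 v\right) - 22\right) = -12 + 3 \left(-22 + v^{2} - 40 v\right) = -12 - \left(66 - 3 v^{2} + 120 v\right) = -78 - 120 v + 3 v^{2}$)
$P{\left(-28 \right)} \left(-144\right) = \left(-78 - -3360 + 3 \left(-28\right)^{2}\right) \left(-144\right) = \left(-78 + 3360 + 3 \cdot 784\right) \left(-144\right) = \left(-78 + 3360 + 2352\right) \left(-144\right) = 5634 \left(-144\right) = -811296$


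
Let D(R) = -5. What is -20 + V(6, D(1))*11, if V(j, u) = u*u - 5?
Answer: 200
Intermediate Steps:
V(j, u) = -5 + u**2 (V(j, u) = u**2 - 5 = -5 + u**2)
-20 + V(6, D(1))*11 = -20 + (-5 + (-5)**2)*11 = -20 + (-5 + 25)*11 = -20 + 20*11 = -20 + 220 = 200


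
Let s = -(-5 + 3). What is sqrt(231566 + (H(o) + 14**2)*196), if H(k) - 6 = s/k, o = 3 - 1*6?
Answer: sqrt(2439246)/3 ≈ 520.60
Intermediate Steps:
s = 2 (s = -1*(-2) = 2)
o = -3 (o = 3 - 6 = -3)
H(k) = 6 + 2/k
sqrt(231566 + (H(o) + 14**2)*196) = sqrt(231566 + ((6 + 2/(-3)) + 14**2)*196) = sqrt(231566 + ((6 + 2*(-1/3)) + 196)*196) = sqrt(231566 + ((6 - 2/3) + 196)*196) = sqrt(231566 + (16/3 + 196)*196) = sqrt(231566 + (604/3)*196) = sqrt(231566 + 118384/3) = sqrt(813082/3) = sqrt(2439246)/3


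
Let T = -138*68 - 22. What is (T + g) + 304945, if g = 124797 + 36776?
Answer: 457112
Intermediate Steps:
g = 161573
T = -9406 (T = -9384 - 22 = -9406)
(T + g) + 304945 = (-9406 + 161573) + 304945 = 152167 + 304945 = 457112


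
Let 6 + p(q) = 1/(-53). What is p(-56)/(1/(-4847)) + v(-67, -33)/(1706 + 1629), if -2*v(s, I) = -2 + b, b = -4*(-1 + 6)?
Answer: 5156554238/176755 ≈ 29173.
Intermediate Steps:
p(q) = -319/53 (p(q) = -6 + 1/(-53) = -6 - 1/53 = -319/53)
b = -20 (b = -4*5 = -20)
v(s, I) = 11 (v(s, I) = -(-2 - 20)/2 = -½*(-22) = 11)
p(-56)/(1/(-4847)) + v(-67, -33)/(1706 + 1629) = -319/(53*(1/(-4847))) + 11/(1706 + 1629) = -319/(53*(-1/4847)) + 11/3335 = -319/53*(-4847) + 11*(1/3335) = 1546193/53 + 11/3335 = 5156554238/176755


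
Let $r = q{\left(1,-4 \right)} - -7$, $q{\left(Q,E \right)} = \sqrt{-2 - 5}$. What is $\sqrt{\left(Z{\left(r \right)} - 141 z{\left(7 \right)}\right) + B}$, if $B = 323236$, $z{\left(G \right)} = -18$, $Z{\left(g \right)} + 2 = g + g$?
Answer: $\sqrt{325786 + 2 i \sqrt{7}} \approx 570.78 + 0.005 i$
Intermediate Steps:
$q{\left(Q,E \right)} = i \sqrt{7}$ ($q{\left(Q,E \right)} = \sqrt{-7} = i \sqrt{7}$)
$r = 7 + i \sqrt{7}$ ($r = i \sqrt{7} - -7 = i \sqrt{7} + 7 = 7 + i \sqrt{7} \approx 7.0 + 2.6458 i$)
$Z{\left(g \right)} = -2 + 2 g$ ($Z{\left(g \right)} = -2 + \left(g + g\right) = -2 + 2 g$)
$\sqrt{\left(Z{\left(r \right)} - 141 z{\left(7 \right)}\right) + B} = \sqrt{\left(\left(-2 + 2 \left(7 + i \sqrt{7}\right)\right) - -2538\right) + 323236} = \sqrt{\left(\left(-2 + \left(14 + 2 i \sqrt{7}\right)\right) + 2538\right) + 323236} = \sqrt{\left(\left(12 + 2 i \sqrt{7}\right) + 2538\right) + 323236} = \sqrt{\left(2550 + 2 i \sqrt{7}\right) + 323236} = \sqrt{325786 + 2 i \sqrt{7}}$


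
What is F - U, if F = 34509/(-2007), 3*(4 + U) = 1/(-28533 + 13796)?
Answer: -43361092/3286351 ≈ -13.194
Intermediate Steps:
U = -176845/44211 (U = -4 + 1/(3*(-28533 + 13796)) = -4 + (1/3)/(-14737) = -4 + (1/3)*(-1/14737) = -4 - 1/44211 = -176845/44211 ≈ -4.0000)
F = -11503/669 (F = 34509*(-1/2007) = -11503/669 ≈ -17.194)
F - U = -11503/669 - 1*(-176845/44211) = -11503/669 + 176845/44211 = -43361092/3286351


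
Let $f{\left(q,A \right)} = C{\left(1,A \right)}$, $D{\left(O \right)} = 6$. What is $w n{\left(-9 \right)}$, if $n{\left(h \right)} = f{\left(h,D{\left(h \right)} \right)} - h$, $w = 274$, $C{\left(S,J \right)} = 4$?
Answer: $3562$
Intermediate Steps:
$f{\left(q,A \right)} = 4$
$n{\left(h \right)} = 4 - h$
$w n{\left(-9 \right)} = 274 \left(4 - -9\right) = 274 \left(4 + 9\right) = 274 \cdot 13 = 3562$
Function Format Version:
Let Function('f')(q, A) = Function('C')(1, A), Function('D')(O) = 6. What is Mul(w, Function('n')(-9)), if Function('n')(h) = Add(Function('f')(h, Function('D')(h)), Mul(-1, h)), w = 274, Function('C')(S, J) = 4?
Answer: 3562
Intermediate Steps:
Function('f')(q, A) = 4
Function('n')(h) = Add(4, Mul(-1, h))
Mul(w, Function('n')(-9)) = Mul(274, Add(4, Mul(-1, -9))) = Mul(274, Add(4, 9)) = Mul(274, 13) = 3562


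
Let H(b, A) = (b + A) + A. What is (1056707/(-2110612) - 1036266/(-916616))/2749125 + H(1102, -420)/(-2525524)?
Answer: -2172458154077679802/20987555133924932076825 ≈ -0.00010351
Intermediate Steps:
H(b, A) = b + 2*A (H(b, A) = (A + b) + A = b + 2*A)
(1056707/(-2110612) - 1036266/(-916616))/2749125 + H(1102, -420)/(-2525524) = (1056707/(-2110612) - 1036266/(-916616))/2749125 + (1102 + 2*(-420))/(-2525524) = (1056707*(-1/2110612) - 1036266*(-1/916616))*(1/2749125) + (1102 - 840)*(-1/2525524) = (-1056707/2110612 + 518133/458308)*(1/2749125) + 262*(-1/2525524) = (76160056955/120913795562)*(1/2749125) - 131/1262762 = 15232011391/66481427644876650 - 131/1262762 = -2172458154077679802/20987555133924932076825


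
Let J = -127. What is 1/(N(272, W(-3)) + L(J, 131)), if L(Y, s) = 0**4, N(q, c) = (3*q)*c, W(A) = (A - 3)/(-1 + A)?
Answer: 1/1224 ≈ 0.00081699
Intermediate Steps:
W(A) = (-3 + A)/(-1 + A)
N(q, c) = 3*c*q
L(Y, s) = 0
1/(N(272, W(-3)) + L(J, 131)) = 1/(3*((-3 - 3)/(-1 - 3))*272 + 0) = 1/(3*(-6/(-4))*272 + 0) = 1/(3*(-1/4*(-6))*272 + 0) = 1/(3*(3/2)*272 + 0) = 1/(1224 + 0) = 1/1224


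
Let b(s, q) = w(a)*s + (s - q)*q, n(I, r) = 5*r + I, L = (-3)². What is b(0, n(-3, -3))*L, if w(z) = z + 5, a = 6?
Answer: -2916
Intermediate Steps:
L = 9
w(z) = 5 + z
n(I, r) = I + 5*r
b(s, q) = 11*s + q*(s - q) (b(s, q) = (5 + 6)*s + (s - q)*q = 11*s + q*(s - q))
b(0, n(-3, -3))*L = (-(-3 + 5*(-3))² + 11*0 + (-3 + 5*(-3))*0)*9 = (-(-3 - 15)² + 0 + (-3 - 15)*0)*9 = (-1*(-18)² + 0 - 18*0)*9 = (-1*324 + 0 + 0)*9 = (-324 + 0 + 0)*9 = -324*9 = -2916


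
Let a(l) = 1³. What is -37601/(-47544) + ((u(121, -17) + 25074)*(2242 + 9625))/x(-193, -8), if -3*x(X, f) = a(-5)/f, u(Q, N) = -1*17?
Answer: 339294620796065/47544 ≈ 7.1364e+9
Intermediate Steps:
a(l) = 1
u(Q, N) = -17
x(X, f) = -1/(3*f)
-37601/(-47544) + ((u(121, -17) + 25074)*(2242 + 9625))/x(-193, -8) = -37601/(-47544) + ((-17 + 25074)*(2242 + 9625))/((-⅓/(-8))) = -37601*(-1/47544) + (25057*11867)/((-⅓*(-⅛))) = 37601/47544 + 297351419/(1/24) = 37601/47544 + 297351419*24 = 37601/47544 + 7136434056 = 339294620796065/47544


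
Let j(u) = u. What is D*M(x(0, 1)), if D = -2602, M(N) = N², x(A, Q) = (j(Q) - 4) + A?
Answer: -23418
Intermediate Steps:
x(A, Q) = -4 + A + Q (x(A, Q) = (Q - 4) + A = (-4 + Q) + A = -4 + A + Q)
D*M(x(0, 1)) = -2602*(-4 + 0 + 1)² = -2602*(-3)² = -2602*9 = -23418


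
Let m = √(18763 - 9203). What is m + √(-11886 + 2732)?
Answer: 2*√2390 + I*√9154 ≈ 97.775 + 95.677*I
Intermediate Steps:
m = 2*√2390 (m = √9560 = 2*√2390 ≈ 97.775)
m + √(-11886 + 2732) = 2*√2390 + √(-11886 + 2732) = 2*√2390 + √(-9154) = 2*√2390 + I*√9154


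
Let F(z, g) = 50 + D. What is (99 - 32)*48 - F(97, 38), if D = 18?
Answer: 3148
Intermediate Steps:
F(z, g) = 68 (F(z, g) = 50 + 18 = 68)
(99 - 32)*48 - F(97, 38) = (99 - 32)*48 - 1*68 = 67*48 - 68 = 3216 - 68 = 3148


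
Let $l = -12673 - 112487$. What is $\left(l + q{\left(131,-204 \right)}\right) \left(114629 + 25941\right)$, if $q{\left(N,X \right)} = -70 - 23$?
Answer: $-17606814210$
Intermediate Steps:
$q{\left(N,X \right)} = -93$
$l = -125160$ ($l = -12673 - 112487 = -125160$)
$\left(l + q{\left(131,-204 \right)}\right) \left(114629 + 25941\right) = \left(-125160 - 93\right) \left(114629 + 25941\right) = \left(-125253\right) 140570 = -17606814210$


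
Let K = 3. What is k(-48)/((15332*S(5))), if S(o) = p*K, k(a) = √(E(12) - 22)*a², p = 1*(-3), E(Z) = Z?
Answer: -64*I*√10/3833 ≈ -0.052801*I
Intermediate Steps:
p = -3
k(a) = I*√10*a² (k(a) = √(12 - 22)*a² = √(-10)*a² = (I*√10)*a² = I*√10*a²)
S(o) = -9 (S(o) = -3*3 = -9)
k(-48)/((15332*S(5))) = (I*√10*(-48)²)/((15332*(-9))) = (I*√10*2304)/(-137988) = (2304*I*√10)*(-1/137988) = -64*I*√10/3833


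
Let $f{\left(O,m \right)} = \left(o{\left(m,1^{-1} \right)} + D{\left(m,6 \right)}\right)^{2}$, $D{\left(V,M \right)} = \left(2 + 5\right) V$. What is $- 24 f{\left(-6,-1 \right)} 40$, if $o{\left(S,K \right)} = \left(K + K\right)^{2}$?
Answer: $-8640$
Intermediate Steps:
$o{\left(S,K \right)} = 4 K^{2}$ ($o{\left(S,K \right)} = \left(2 K\right)^{2} = 4 K^{2}$)
$D{\left(V,M \right)} = 7 V$
$f{\left(O,m \right)} = \left(4 + 7 m\right)^{2}$ ($f{\left(O,m \right)} = \left(4 \left(1^{-1}\right)^{2} + 7 m\right)^{2} = \left(4 \cdot 1^{2} + 7 m\right)^{2} = \left(4 \cdot 1 + 7 m\right)^{2} = \left(4 + 7 m\right)^{2}$)
$- 24 f{\left(-6,-1 \right)} 40 = - 24 \left(4 + 7 \left(-1\right)\right)^{2} \cdot 40 = - 24 \left(4 - 7\right)^{2} \cdot 40 = - 24 \left(-3\right)^{2} \cdot 40 = \left(-24\right) 9 \cdot 40 = \left(-216\right) 40 = -8640$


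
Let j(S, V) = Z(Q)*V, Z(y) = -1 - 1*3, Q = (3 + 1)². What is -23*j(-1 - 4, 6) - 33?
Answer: 519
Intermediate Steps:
Q = 16 (Q = 4² = 16)
Z(y) = -4 (Z(y) = -1 - 3 = -4)
j(S, V) = -4*V
-23*j(-1 - 4, 6) - 33 = -(-92)*6 - 33 = -23*(-24) - 33 = 552 - 33 = 519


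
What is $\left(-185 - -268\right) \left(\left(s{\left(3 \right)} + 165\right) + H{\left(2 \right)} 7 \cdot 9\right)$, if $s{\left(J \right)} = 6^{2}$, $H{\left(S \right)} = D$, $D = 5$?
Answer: $42828$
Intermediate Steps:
$H{\left(S \right)} = 5$
$s{\left(J \right)} = 36$
$\left(-185 - -268\right) \left(\left(s{\left(3 \right)} + 165\right) + H{\left(2 \right)} 7 \cdot 9\right) = \left(-185 - -268\right) \left(\left(36 + 165\right) + 5 \cdot 7 \cdot 9\right) = \left(-185 + 268\right) \left(201 + 35 \cdot 9\right) = 83 \left(201 + 315\right) = 83 \cdot 516 = 42828$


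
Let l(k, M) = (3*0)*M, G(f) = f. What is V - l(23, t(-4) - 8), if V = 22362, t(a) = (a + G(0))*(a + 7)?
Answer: 22362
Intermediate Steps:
t(a) = a*(7 + a) (t(a) = (a + 0)*(a + 7) = a*(7 + a))
l(k, M) = 0 (l(k, M) = 0*M = 0)
V - l(23, t(-4) - 8) = 22362 - 1*0 = 22362 + 0 = 22362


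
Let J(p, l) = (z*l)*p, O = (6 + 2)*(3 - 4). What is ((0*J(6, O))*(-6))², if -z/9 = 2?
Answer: 0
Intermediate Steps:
z = -18 (z = -9*2 = -18)
O = -8 (O = 8*(-1) = -8)
J(p, l) = -18*l*p (J(p, l) = (-18*l)*p = -18*l*p)
((0*J(6, O))*(-6))² = ((0*(-18*(-8)*6))*(-6))² = ((0*864)*(-6))² = (0*(-6))² = 0² = 0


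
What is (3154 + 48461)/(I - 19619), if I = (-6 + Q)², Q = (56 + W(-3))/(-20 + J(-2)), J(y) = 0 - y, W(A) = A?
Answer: -3344652/1266127 ≈ -2.6416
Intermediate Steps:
J(y) = -y
Q = -53/18 (Q = (56 - 3)/(-20 - 1*(-2)) = 53/(-20 + 2) = 53/(-18) = 53*(-1/18) = -53/18 ≈ -2.9444)
I = 25921/324 (I = (-6 - 53/18)² = (-161/18)² = 25921/324 ≈ 80.003)
(3154 + 48461)/(I - 19619) = (3154 + 48461)/(25921/324 - 19619) = 51615/(-6330635/324) = 51615*(-324/6330635) = -3344652/1266127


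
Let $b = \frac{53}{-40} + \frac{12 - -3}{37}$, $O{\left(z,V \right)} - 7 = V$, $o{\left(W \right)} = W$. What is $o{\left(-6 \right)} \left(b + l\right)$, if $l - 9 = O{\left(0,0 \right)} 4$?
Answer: $- \frac{160197}{740} \approx -216.48$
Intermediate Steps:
$O{\left(z,V \right)} = 7 + V$
$l = 37$ ($l = 9 + \left(7 + 0\right) 4 = 9 + 7 \cdot 4 = 9 + 28 = 37$)
$b = - \frac{1361}{1480}$ ($b = 53 \left(- \frac{1}{40}\right) + \left(12 + 3\right) \frac{1}{37} = - \frac{53}{40} + 15 \cdot \frac{1}{37} = - \frac{53}{40} + \frac{15}{37} = - \frac{1361}{1480} \approx -0.91959$)
$o{\left(-6 \right)} \left(b + l\right) = - 6 \left(- \frac{1361}{1480} + 37\right) = \left(-6\right) \frac{53399}{1480} = - \frac{160197}{740}$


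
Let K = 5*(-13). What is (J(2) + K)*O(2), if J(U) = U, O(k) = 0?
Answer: 0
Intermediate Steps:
K = -65
(J(2) + K)*O(2) = (2 - 65)*0 = -63*0 = 0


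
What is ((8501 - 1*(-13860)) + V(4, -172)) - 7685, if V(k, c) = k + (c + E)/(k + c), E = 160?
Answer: 205521/14 ≈ 14680.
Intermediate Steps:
V(k, c) = k + (160 + c)/(c + k) (V(k, c) = k + (c + 160)/(k + c) = k + (160 + c)/(c + k))
((8501 - 1*(-13860)) + V(4, -172)) - 7685 = ((8501 - 1*(-13860)) + (160 - 172 + 4² - 172*4)/(-172 + 4)) - 7685 = ((8501 + 13860) + (160 - 172 + 16 - 688)/(-168)) - 7685 = (22361 - 1/168*(-684)) - 7685 = (22361 + 57/14) - 7685 = 313111/14 - 7685 = 205521/14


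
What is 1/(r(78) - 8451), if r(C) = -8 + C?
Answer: -1/8381 ≈ -0.00011932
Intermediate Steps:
1/(r(78) - 8451) = 1/((-8 + 78) - 8451) = 1/(70 - 8451) = 1/(-8381) = -1/8381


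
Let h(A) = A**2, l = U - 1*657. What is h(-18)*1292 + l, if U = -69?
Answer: 417882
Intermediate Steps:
l = -726 (l = -69 - 1*657 = -69 - 657 = -726)
h(-18)*1292 + l = (-18)**2*1292 - 726 = 324*1292 - 726 = 418608 - 726 = 417882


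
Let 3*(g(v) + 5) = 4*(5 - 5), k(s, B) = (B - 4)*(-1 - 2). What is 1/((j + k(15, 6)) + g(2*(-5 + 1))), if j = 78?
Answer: 1/67 ≈ 0.014925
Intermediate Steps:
k(s, B) = 12 - 3*B (k(s, B) = (-4 + B)*(-3) = 12 - 3*B)
g(v) = -5 (g(v) = -5 + (4*(5 - 5))/3 = -5 + (4*0)/3 = -5 + (⅓)*0 = -5 + 0 = -5)
1/((j + k(15, 6)) + g(2*(-5 + 1))) = 1/((78 + (12 - 3*6)) - 5) = 1/((78 + (12 - 18)) - 5) = 1/((78 - 6) - 5) = 1/(72 - 5) = 1/67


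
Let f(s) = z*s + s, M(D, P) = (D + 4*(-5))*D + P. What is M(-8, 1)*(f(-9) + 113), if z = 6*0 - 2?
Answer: 27450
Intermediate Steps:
z = -2 (z = 0 - 2 = -2)
M(D, P) = P + D*(-20 + D) (M(D, P) = (D - 20)*D + P = (-20 + D)*D + P = D*(-20 + D) + P = P + D*(-20 + D))
f(s) = -s (f(s) = -2*s + s = -s)
M(-8, 1)*(f(-9) + 113) = (1 + (-8)² - 20*(-8))*(-1*(-9) + 113) = (1 + 64 + 160)*(9 + 113) = 225*122 = 27450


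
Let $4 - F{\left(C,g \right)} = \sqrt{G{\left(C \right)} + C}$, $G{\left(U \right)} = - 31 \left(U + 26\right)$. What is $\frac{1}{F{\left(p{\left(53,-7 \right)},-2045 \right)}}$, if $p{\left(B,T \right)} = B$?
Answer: $\frac{1}{603} + \frac{i \sqrt{599}}{1206} \approx 0.0016584 + 0.020294 i$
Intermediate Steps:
$G{\left(U \right)} = -806 - 31 U$ ($G{\left(U \right)} = - 31 \left(26 + U\right) = -806 - 31 U$)
$F{\left(C,g \right)} = 4 - \sqrt{-806 - 30 C}$ ($F{\left(C,g \right)} = 4 - \sqrt{\left(-806 - 31 C\right) + C} = 4 - \sqrt{-806 - 30 C}$)
$\frac{1}{F{\left(p{\left(53,-7 \right)},-2045 \right)}} = \frac{1}{4 - \sqrt{-806 - 1590}} = \frac{1}{4 - \sqrt{-2396}} = \frac{1}{4 - 2 i \sqrt{599}}$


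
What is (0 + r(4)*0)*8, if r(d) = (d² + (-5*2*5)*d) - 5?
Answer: 0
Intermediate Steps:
r(d) = -5 + d² - 50*d (r(d) = (d² + (-10*5)*d) - 5 = (d² - 50*d) - 5 = -5 + d² - 50*d)
(0 + r(4)*0)*8 = (0 + (-5 + 4² - 50*4)*0)*8 = (0 + (-5 + 16 - 200)*0)*8 = (0 - 189*0)*8 = (0 + 0)*8 = 0*8 = 0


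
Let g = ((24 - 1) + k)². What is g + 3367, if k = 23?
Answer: 5483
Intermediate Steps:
g = 2116 (g = ((24 - 1) + 23)² = (23 + 23)² = 46² = 2116)
g + 3367 = 2116 + 3367 = 5483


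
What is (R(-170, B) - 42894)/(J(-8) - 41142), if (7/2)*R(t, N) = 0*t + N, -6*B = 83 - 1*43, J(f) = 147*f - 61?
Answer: 900814/889959 ≈ 1.0122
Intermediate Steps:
J(f) = -61 + 147*f
B = -20/3 (B = -(83 - 1*43)/6 = -(83 - 43)/6 = -⅙*40 = -20/3 ≈ -6.6667)
R(t, N) = 2*N/7 (R(t, N) = 2*(0*t + N)/7 = 2*(0 + N)/7 = 2*N/7)
(R(-170, B) - 42894)/(J(-8) - 41142) = ((2/7)*(-20/3) - 42894)/((-61 + 147*(-8)) - 41142) = (-40/21 - 42894)/((-61 - 1176) - 41142) = -900814/(21*(-1237 - 41142)) = -900814/21/(-42379) = -900814/21*(-1/42379) = 900814/889959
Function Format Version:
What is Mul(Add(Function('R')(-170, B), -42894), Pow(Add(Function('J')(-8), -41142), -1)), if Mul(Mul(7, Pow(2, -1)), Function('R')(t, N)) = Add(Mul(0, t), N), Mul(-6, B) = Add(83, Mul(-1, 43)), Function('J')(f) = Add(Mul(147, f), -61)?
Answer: Rational(900814, 889959) ≈ 1.0122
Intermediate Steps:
Function('J')(f) = Add(-61, Mul(147, f))
B = Rational(-20, 3) (B = Mul(Rational(-1, 6), Add(83, Mul(-1, 43))) = Mul(Rational(-1, 6), Add(83, -43)) = Mul(Rational(-1, 6), 40) = Rational(-20, 3) ≈ -6.6667)
Function('R')(t, N) = Mul(Rational(2, 7), N) (Function('R')(t, N) = Mul(Rational(2, 7), Add(Mul(0, t), N)) = Mul(Rational(2, 7), Add(0, N)) = Mul(Rational(2, 7), N))
Mul(Add(Function('R')(-170, B), -42894), Pow(Add(Function('J')(-8), -41142), -1)) = Mul(Add(Mul(Rational(2, 7), Rational(-20, 3)), -42894), Pow(Add(Add(-61, Mul(147, -8)), -41142), -1)) = Mul(Add(Rational(-40, 21), -42894), Pow(Add(Add(-61, -1176), -41142), -1)) = Mul(Rational(-900814, 21), Pow(Add(-1237, -41142), -1)) = Mul(Rational(-900814, 21), Pow(-42379, -1)) = Mul(Rational(-900814, 21), Rational(-1, 42379)) = Rational(900814, 889959)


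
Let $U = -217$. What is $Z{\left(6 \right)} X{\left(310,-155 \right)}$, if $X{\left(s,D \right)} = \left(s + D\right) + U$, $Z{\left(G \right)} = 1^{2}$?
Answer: $-62$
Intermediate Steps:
$Z{\left(G \right)} = 1$
$X{\left(s,D \right)} = -217 + D + s$ ($X{\left(s,D \right)} = \left(s + D\right) - 217 = \left(D + s\right) - 217 = -217 + D + s$)
$Z{\left(6 \right)} X{\left(310,-155 \right)} = 1 \left(-217 - 155 + 310\right) = 1 \left(-62\right) = -62$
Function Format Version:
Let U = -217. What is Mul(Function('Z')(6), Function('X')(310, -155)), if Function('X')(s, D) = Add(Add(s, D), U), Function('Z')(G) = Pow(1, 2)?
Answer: -62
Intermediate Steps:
Function('Z')(G) = 1
Function('X')(s, D) = Add(-217, D, s) (Function('X')(s, D) = Add(Add(s, D), -217) = Add(Add(D, s), -217) = Add(-217, D, s))
Mul(Function('Z')(6), Function('X')(310, -155)) = Mul(1, Add(-217, -155, 310)) = Mul(1, -62) = -62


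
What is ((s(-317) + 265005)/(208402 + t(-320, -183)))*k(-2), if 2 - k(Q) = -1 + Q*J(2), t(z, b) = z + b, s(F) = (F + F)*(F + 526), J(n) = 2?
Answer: 927493/207899 ≈ 4.4613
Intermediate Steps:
s(F) = 2*F*(526 + F) (s(F) = (2*F)*(526 + F) = 2*F*(526 + F))
t(z, b) = b + z
k(Q) = 3 - 2*Q (k(Q) = 2 - (-1 + Q*2) = 2 - (-1 + 2*Q) = 2 + (1 - 2*Q) = 3 - 2*Q)
((s(-317) + 265005)/(208402 + t(-320, -183)))*k(-2) = ((2*(-317)*(526 - 317) + 265005)/(208402 + (-183 - 320)))*(3 - 2*(-2)) = ((2*(-317)*209 + 265005)/(208402 - 503))*(3 + 4) = ((-132506 + 265005)/207899)*7 = (132499*(1/207899))*7 = (132499/207899)*7 = 927493/207899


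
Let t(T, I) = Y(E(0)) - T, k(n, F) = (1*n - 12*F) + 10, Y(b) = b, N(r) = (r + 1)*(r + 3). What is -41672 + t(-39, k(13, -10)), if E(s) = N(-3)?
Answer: -41633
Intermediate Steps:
N(r) = (1 + r)*(3 + r)
E(s) = 0 (E(s) = 3 + (-3)² + 4*(-3) = 3 + 9 - 12 = 0)
k(n, F) = 10 + n - 12*F (k(n, F) = (n - 12*F) + 10 = 10 + n - 12*F)
t(T, I) = -T (t(T, I) = 0 - T = -T)
-41672 + t(-39, k(13, -10)) = -41672 - 1*(-39) = -41672 + 39 = -41633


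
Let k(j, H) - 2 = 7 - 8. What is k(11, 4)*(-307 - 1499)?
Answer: -1806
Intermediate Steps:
k(j, H) = 1 (k(j, H) = 2 + (7 - 8) = 2 - 1 = 1)
k(11, 4)*(-307 - 1499) = 1*(-307 - 1499) = 1*(-1806) = -1806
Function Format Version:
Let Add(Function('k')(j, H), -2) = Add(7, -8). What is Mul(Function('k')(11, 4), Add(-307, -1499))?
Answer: -1806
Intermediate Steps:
Function('k')(j, H) = 1 (Function('k')(j, H) = Add(2, Add(7, -8)) = Add(2, -1) = 1)
Mul(Function('k')(11, 4), Add(-307, -1499)) = Mul(1, Add(-307, -1499)) = Mul(1, -1806) = -1806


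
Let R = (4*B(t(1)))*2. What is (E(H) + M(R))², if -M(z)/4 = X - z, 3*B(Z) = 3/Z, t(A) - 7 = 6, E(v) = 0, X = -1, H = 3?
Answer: 7056/169 ≈ 41.751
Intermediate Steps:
t(A) = 13 (t(A) = 7 + 6 = 13)
B(Z) = 1/Z (B(Z) = (3/Z)/3 = 1/Z)
R = 8/13 (R = (4/13)*2 = 8/13 ≈ 0.61539)
M(z) = 4 + 4*z (M(z) = -4*(-1 - z) = 4 + 4*z)
(E(H) + M(R))² = (0 + (4 + 4*(8/13)))² = (0 + (4 + 32/13))² = (0 + 84/13)² = (84/13)² = 7056/169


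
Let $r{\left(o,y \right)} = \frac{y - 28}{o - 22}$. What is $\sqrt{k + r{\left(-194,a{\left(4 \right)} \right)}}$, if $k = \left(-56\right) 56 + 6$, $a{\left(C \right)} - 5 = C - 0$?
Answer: $\frac{i \sqrt{4056366}}{36} \approx 55.946 i$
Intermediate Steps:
$a{\left(C \right)} = 5 + C$ ($a{\left(C \right)} = 5 + \left(C - 0\right) = 5 + \left(C + 0\right) = 5 + C$)
$r{\left(o,y \right)} = \frac{-28 + y}{-22 + o}$
$k = -3130$ ($k = -3136 + 6 = -3130$)
$\sqrt{k + r{\left(-194,a{\left(4 \right)} \right)}} = \sqrt{-3130 + \frac{-28 + \left(5 + 4\right)}{-22 - 194}} = \sqrt{-3130 + \frac{-28 + 9}{-216}} = \sqrt{-3130 - - \frac{19}{216}} = \sqrt{-3130 + \frac{19}{216}} = \sqrt{- \frac{676061}{216}} = \frac{i \sqrt{4056366}}{36}$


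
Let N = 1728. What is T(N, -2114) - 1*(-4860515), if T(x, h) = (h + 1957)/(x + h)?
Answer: 1876158947/386 ≈ 4.8605e+6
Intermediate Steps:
T(x, h) = (1957 + h)/(h + x)
T(N, -2114) - 1*(-4860515) = (1957 - 2114)/(-2114 + 1728) - 1*(-4860515) = -157/(-386) + 4860515 = -1/386*(-157) + 4860515 = 157/386 + 4860515 = 1876158947/386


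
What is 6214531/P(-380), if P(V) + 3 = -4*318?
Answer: -6214531/1275 ≈ -4874.1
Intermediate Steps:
P(V) = -1275 (P(V) = -3 - 4*318 = -3 - 1272 = -1275)
6214531/P(-380) = 6214531/(-1275) = 6214531*(-1/1275) = -6214531/1275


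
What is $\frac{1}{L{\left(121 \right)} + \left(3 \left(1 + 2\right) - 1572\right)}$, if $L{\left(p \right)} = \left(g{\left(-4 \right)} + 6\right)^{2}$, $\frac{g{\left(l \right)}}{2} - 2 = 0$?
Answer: $- \frac{1}{1463} \approx -0.00068353$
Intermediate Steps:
$g{\left(l \right)} = 4$ ($g{\left(l \right)} = 4 + 2 \cdot 0 = 4 + 0 = 4$)
$L{\left(p \right)} = 100$ ($L{\left(p \right)} = \left(4 + 6\right)^{2} = 10^{2} = 100$)
$\frac{1}{L{\left(121 \right)} + \left(3 \left(1 + 2\right) - 1572\right)} = \frac{1}{100 + \left(3 \left(1 + 2\right) - 1572\right)} = \frac{1}{100 + \left(3 \cdot 3 - 1572\right)} = \frac{1}{100 + \left(9 - 1572\right)} = \frac{1}{100 - 1563} = \frac{1}{-1463} = - \frac{1}{1463}$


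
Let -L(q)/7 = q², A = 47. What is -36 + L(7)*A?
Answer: -16157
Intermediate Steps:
L(q) = -7*q²
-36 + L(7)*A = -36 - 7*7²*47 = -36 - 7*49*47 = -36 - 343*47 = -36 - 16121 = -16157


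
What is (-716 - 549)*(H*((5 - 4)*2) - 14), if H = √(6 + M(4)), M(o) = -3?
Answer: 17710 - 2530*√3 ≈ 13328.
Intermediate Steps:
H = √3 (H = √(6 - 3) = √3 ≈ 1.7320)
(-716 - 549)*(H*((5 - 4)*2) - 14) = (-716 - 549)*(√3*((5 - 4)*2) - 14) = -1265*(√3*(1*2) - 14) = -1265*(√3*2 - 14) = -1265*(2*√3 - 14) = -1265*(-14 + 2*√3) = 17710 - 2530*√3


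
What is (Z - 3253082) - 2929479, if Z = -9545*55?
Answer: -6707536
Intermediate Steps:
Z = -524975
(Z - 3253082) - 2929479 = (-524975 - 3253082) - 2929479 = -3778057 - 2929479 = -6707536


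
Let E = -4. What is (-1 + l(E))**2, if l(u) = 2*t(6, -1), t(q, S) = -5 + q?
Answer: 1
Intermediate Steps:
l(u) = 2 (l(u) = 2*(-5 + 6) = 2*1 = 2)
(-1 + l(E))**2 = (-1 + 2)**2 = 1**2 = 1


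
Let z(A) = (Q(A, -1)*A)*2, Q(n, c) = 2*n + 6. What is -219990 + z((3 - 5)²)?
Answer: -219878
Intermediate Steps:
Q(n, c) = 6 + 2*n
z(A) = 2*A*(6 + 2*A) (z(A) = ((6 + 2*A)*A)*2 = (A*(6 + 2*A))*2 = 2*A*(6 + 2*A))
-219990 + z((3 - 5)²) = -219990 + 4*(3 - 5)²*(3 + (3 - 5)²) = -219990 + 4*(-2)²*(3 + (-2)²) = -219990 + 4*4*(3 + 4) = -219990 + 4*4*7 = -219990 + 112 = -219878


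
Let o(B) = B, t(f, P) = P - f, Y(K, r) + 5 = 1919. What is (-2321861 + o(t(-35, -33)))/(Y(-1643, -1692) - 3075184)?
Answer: 2321859/3073270 ≈ 0.75550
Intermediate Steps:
Y(K, r) = 1914 (Y(K, r) = -5 + 1919 = 1914)
(-2321861 + o(t(-35, -33)))/(Y(-1643, -1692) - 3075184) = (-2321861 + (-33 - 1*(-35)))/(1914 - 3075184) = (-2321861 + (-33 + 35))/(-3073270) = (-2321861 + 2)*(-1/3073270) = -2321859*(-1/3073270) = 2321859/3073270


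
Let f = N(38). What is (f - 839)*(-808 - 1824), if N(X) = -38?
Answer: 2308264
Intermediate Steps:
f = -38
(f - 839)*(-808 - 1824) = (-38 - 839)*(-808 - 1824) = -877*(-2632) = 2308264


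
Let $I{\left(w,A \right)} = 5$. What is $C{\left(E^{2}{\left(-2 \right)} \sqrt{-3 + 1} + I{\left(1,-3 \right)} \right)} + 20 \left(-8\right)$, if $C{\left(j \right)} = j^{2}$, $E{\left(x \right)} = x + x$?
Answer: $-647 + 160 i \sqrt{2} \approx -647.0 + 226.27 i$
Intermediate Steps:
$E{\left(x \right)} = 2 x$
$C{\left(E^{2}{\left(-2 \right)} \sqrt{-3 + 1} + I{\left(1,-3 \right)} \right)} + 20 \left(-8\right) = \left(\left(2 \left(-2\right)\right)^{2} \sqrt{-3 + 1} + 5\right)^{2} + 20 \left(-8\right) = \left(\left(-4\right)^{2} \sqrt{-2} + 5\right)^{2} - 160 = \left(16 i \sqrt{2} + 5\right)^{2} - 160 = \left(5 + 16 i \sqrt{2}\right)^{2} - 160 = -160 + \left(5 + 16 i \sqrt{2}\right)^{2}$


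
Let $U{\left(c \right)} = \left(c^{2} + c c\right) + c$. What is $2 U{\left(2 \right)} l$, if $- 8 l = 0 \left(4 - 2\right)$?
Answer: $0$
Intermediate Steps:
$U{\left(c \right)} = c + 2 c^{2}$ ($U{\left(c \right)} = \left(c^{2} + c^{2}\right) + c = 2 c^{2} + c = c + 2 c^{2}$)
$l = 0$ ($l = - \frac{0 \left(4 - 2\right)}{8} = - \frac{0 \cdot 2}{8} = \left(- \frac{1}{8}\right) 0 = 0$)
$2 U{\left(2 \right)} l = 2 \cdot 2 \left(1 + 2 \cdot 2\right) 0 = 2 \cdot 2 \left(1 + 4\right) 0 = 2 \cdot 2 \cdot 5 \cdot 0 = 2 \cdot 10 \cdot 0 = 20 \cdot 0 = 0$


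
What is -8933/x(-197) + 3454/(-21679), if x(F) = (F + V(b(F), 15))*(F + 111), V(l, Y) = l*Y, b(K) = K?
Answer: -1129941195/5876569888 ≈ -0.19228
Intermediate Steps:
V(l, Y) = Y*l
x(F) = 16*F*(111 + F) (x(F) = (F + 15*F)*(F + 111) = (16*F)*(111 + F) = 16*F*(111 + F))
-8933/x(-197) + 3454/(-21679) = -8933*(-1/(3152*(111 - 197))) + 3454/(-21679) = -8933/(16*(-197)*(-86)) + 3454*(-1/21679) = -8933/271072 - 3454/21679 = -1129941195/5876569888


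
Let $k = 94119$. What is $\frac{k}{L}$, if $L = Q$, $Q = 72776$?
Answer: $\frac{94119}{72776} \approx 1.2933$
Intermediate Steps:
$L = 72776$
$\frac{k}{L} = \frac{94119}{72776}$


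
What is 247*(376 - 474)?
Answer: -24206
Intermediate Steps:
247*(376 - 474) = 247*(-98) = -24206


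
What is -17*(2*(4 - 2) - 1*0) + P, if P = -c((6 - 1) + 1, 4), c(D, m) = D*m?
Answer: -92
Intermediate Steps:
P = -24 (P = -((6 - 1) + 1)*4 = -(5 + 1)*4 = -6*4 = -1*24 = -24)
-17*(2*(4 - 2) - 1*0) + P = -17*(2*(4 - 2) - 1*0) - 24 = -17*(2*2 + 0) - 24 = -17*(4 + 0) - 24 = -17*4 - 24 = -68 - 24 = -92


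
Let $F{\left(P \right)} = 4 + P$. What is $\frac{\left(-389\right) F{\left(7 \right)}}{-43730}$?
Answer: $\frac{4279}{43730} \approx 0.09785$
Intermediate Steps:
$\frac{\left(-389\right) F{\left(7 \right)}}{-43730} = \frac{\left(-389\right) \left(4 + 7\right)}{-43730} = \left(-389\right) 11 \left(- \frac{1}{43730}\right) = \left(-4279\right) \left(- \frac{1}{43730}\right) = \frac{4279}{43730}$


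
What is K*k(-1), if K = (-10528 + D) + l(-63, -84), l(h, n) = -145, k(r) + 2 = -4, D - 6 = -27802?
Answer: 230814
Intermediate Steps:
D = -27796 (D = 6 - 27802 = -27796)
k(r) = -6 (k(r) = -2 - 4 = -6)
K = -38469 (K = (-10528 - 27796) - 145 = -38324 - 145 = -38469)
K*k(-1) = -38469*(-6) = 230814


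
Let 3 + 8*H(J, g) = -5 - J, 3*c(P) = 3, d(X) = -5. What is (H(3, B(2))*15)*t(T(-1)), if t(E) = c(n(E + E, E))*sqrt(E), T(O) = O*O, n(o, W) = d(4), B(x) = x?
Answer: -165/8 ≈ -20.625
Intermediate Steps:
n(o, W) = -5
c(P) = 1 (c(P) = (1/3)*3 = 1)
T(O) = O**2
H(J, g) = -1 - J/8 (H(J, g) = -3/8 + (-5 - J)/8 = -3/8 + (-5/8 - J/8) = -1 - J/8)
t(E) = sqrt(E) (t(E) = 1*sqrt(E) = sqrt(E))
(H(3, B(2))*15)*t(T(-1)) = ((-1 - 1/8*3)*15)*sqrt((-1)**2) = ((-1 - 3/8)*15)*sqrt(1) = -11/8*15*1 = -165/8*1 = -165/8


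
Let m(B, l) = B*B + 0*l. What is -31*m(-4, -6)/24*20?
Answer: -1240/3 ≈ -413.33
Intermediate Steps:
m(B, l) = B² (m(B, l) = B² + 0 = B²)
-31*m(-4, -6)/24*20 = -31*(-4)²/24*20 = -496/24*20 = -31*⅔*20 = -62/3*20 = -1240/3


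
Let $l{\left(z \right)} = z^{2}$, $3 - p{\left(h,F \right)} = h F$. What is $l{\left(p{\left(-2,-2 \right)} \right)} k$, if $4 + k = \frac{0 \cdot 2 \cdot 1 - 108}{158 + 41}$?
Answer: $- \frac{904}{199} \approx -4.5427$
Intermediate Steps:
$k = - \frac{904}{199}$ ($k = -4 + \frac{0 \cdot 2 \cdot 1 - 108}{158 + 41} = -4 + \frac{0 \cdot 1 - 108}{199} = -4 + \left(0 - 108\right) \frac{1}{199} = -4 - \frac{108}{199} = - \frac{904}{199} \approx -4.5427$)
$p{\left(h,F \right)} = 3 - F h$ ($p{\left(h,F \right)} = 3 - h F = 3 - F h$)
$l{\left(p{\left(-2,-2 \right)} \right)} k = \left(3 - \left(-2\right) \left(-2\right)\right)^{2} \left(- \frac{904}{199}\right) = \left(3 - 4\right)^{2} \left(- \frac{904}{199}\right) = \left(-1\right)^{2} \left(- \frac{904}{199}\right) = 1 \left(- \frac{904}{199}\right) = - \frac{904}{199}$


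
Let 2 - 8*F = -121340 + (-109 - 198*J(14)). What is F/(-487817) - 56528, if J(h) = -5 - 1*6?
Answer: -20054788571/354776 ≈ -56528.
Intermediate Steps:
J(h) = -11 (J(h) = -5 - 6 = -11)
F = 119273/8 (F = ¼ - (-121340 + (-109 - 198*(-11)))/8 = ¼ - (-121340 + (-109 + 2178))/8 = ¼ - (-121340 + 2069)/8 = ¼ - ⅛*(-119271) = ¼ + 119271/8 = 119273/8 ≈ 14909.)
F/(-487817) - 56528 = (119273/8)/(-487817) - 56528 = (119273/8)*(-1/487817) - 56528 = -10843/354776 - 56528 = -20054788571/354776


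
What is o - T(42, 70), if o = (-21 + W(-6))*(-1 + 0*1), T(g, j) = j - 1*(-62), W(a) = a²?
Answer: -147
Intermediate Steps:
T(g, j) = 62 + j (T(g, j) = j + 62 = 62 + j)
o = -15 (o = (-21 + (-6)²)*(-1 + 0*1) = (-21 + 36)*(-1 + 0) = 15*(-1) = -15)
o - T(42, 70) = -15 - (62 + 70) = -15 - 1*132 = -15 - 132 = -147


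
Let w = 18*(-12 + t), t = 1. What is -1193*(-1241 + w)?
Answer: 1716727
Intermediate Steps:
w = -198 (w = 18*(-12 + 1) = 18*(-11) = -198)
-1193*(-1241 + w) = -1193*(-1241 - 198) = -1193*(-1439) = 1716727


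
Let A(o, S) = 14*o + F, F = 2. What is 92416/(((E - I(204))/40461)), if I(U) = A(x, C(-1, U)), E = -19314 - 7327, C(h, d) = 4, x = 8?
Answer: -3739243776/26755 ≈ -1.3976e+5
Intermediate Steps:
E = -26641
A(o, S) = 2 + 14*o (A(o, S) = 14*o + 2 = 2 + 14*o)
I(U) = 114 (I(U) = 2 + 14*8 = 2 + 112 = 114)
92416/(((E - I(204))/40461)) = 92416/(((-26641 - 1*114)/40461)) = 92416/(((-26641 - 114)*(1/40461))) = 92416/((-26755*1/40461)) = 92416/(-26755/40461) = 92416*(-40461/26755) = -3739243776/26755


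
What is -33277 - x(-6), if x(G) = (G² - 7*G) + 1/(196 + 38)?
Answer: -7805071/234 ≈ -33355.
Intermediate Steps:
x(G) = 1/234 + G² - 7*G (x(G) = (G² - 7*G) + 1/234 = 1/234 + G² - 7*G)
-33277 - x(-6) = -33277 - (1/234 + (-6)² - 7*(-6)) = -33277 - (1/234 + 36 + 42) = -33277 - 1*18253/234 = -33277 - 18253/234 = -7805071/234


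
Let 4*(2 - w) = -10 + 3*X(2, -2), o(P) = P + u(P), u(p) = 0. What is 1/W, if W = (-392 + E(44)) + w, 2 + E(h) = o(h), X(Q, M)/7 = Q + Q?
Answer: -2/733 ≈ -0.0027285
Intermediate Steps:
X(Q, M) = 14*Q (X(Q, M) = 7*(Q + Q) = 7*(2*Q) = 14*Q)
o(P) = P (o(P) = P + 0 = P)
w = -33/2 (w = 2 - (-10 + 3*(14*2))/4 = 2 - (-10 + 3*28)/4 = 2 - (-10 + 84)/4 = 2 - ¼*74 = 2 - 37/2 = -33/2 ≈ -16.500)
E(h) = -2 + h
W = -733/2 (W = (-392 + (-2 + 44)) - 33/2 = (-392 + 42) - 33/2 = -350 - 33/2 = -733/2 ≈ -366.50)
1/W = 1/(-733/2) = -2/733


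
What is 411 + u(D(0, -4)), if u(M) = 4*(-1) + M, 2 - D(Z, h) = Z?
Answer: 409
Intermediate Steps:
D(Z, h) = 2 - Z
u(M) = -4 + M
411 + u(D(0, -4)) = 411 + (-4 + (2 - 1*0)) = 411 + (-4 + (2 + 0)) = 411 + (-4 + 2) = 411 - 2 = 409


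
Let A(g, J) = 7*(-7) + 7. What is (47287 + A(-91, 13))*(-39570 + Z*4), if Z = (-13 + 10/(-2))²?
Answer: -1808255130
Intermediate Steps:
A(g, J) = -42 (A(g, J) = -49 + 7 = -42)
Z = 324 (Z = (-13 + 10*(-½))² = (-13 - 5)² = (-18)² = 324)
(47287 + A(-91, 13))*(-39570 + Z*4) = (47287 - 42)*(-39570 + 324*4) = 47245*(-39570 + 1296) = 47245*(-38274) = -1808255130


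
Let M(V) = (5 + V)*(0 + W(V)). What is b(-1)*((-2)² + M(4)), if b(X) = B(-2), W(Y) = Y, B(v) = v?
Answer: -80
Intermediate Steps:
M(V) = V*(5 + V) (M(V) = (5 + V)*(0 + V) = (5 + V)*V = V*(5 + V))
b(X) = -2
b(-1)*((-2)² + M(4)) = -2*((-2)² + 4*(5 + 4)) = -2*(4 + 4*9) = -2*(4 + 36) = -2*40 = -80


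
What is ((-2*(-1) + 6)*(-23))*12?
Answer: -2208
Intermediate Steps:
((-2*(-1) + 6)*(-23))*12 = ((2 + 6)*(-23))*12 = (8*(-23))*12 = -184*12 = -2208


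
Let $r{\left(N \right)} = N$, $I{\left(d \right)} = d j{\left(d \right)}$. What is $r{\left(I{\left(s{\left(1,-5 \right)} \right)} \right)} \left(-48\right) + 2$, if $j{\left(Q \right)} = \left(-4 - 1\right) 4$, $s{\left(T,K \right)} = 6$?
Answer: $5762$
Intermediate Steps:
$j{\left(Q \right)} = -20$ ($j{\left(Q \right)} = \left(-5\right) 4 = -20$)
$I{\left(d \right)} = - 20 d$ ($I{\left(d \right)} = d \left(-20\right) = - 20 d$)
$r{\left(I{\left(s{\left(1,-5 \right)} \right)} \right)} \left(-48\right) + 2 = \left(-20\right) 6 \left(-48\right) + 2 = \left(-120\right) \left(-48\right) + 2 = 5760 + 2 = 5762$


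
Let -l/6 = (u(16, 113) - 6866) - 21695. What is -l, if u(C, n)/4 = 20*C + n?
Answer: -160974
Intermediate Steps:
u(C, n) = 4*n + 80*C (u(C, n) = 4*(20*C + n) = 4*(n + 20*C) = 4*n + 80*C)
l = 160974 (l = -6*(((4*113 + 80*16) - 6866) - 21695) = -6*(((452 + 1280) - 6866) - 21695) = -6*((1732 - 6866) - 21695) = -6*(-5134 - 21695) = -6*(-26829) = 160974)
-l = -1*160974 = -160974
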